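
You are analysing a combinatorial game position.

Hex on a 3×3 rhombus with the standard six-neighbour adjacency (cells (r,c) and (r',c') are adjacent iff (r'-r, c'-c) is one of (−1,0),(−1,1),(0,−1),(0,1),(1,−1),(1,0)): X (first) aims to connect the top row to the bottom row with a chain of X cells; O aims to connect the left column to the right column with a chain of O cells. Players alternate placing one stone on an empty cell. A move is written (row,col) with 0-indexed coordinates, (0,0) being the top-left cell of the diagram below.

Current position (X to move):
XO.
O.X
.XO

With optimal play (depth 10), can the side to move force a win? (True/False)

X winning at [XO./O.X/.XO]: True

ply 1, X at XO./O.X/.XO | (0,2)=+1→XOX/O.X/.XO*; (1,1)=-1→XO./OXX/.XO; (2,0)=-1→XO./O.X/XXO
ply 2: XOX/O.X/.XO is terminal -1 (O); from XO./O.X/.XO depth 10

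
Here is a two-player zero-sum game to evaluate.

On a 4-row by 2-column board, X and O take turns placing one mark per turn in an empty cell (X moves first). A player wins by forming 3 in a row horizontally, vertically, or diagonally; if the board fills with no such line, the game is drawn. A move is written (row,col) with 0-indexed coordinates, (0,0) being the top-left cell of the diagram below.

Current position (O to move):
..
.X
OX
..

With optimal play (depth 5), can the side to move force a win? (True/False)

p1 O@[../.X/OX/..]: (0,0)[O./.X/OX/..]-1* (0,1)[.O/.X/OX/..]-1 (1,0)[../OX/OX/..]-1 (3,0)[../.X/OX/O.]-1 (3,1)[../.X/OX/.O]-1
p2 X@[O./.X/OX/..]: (0,1)[OX/.X/OX/..]+1* (1,0)[O./XX/OX/..]+1 (3,0)[O./.X/OX/X.]-1 (3,1)[O./.X/OX/.X]+1
p3 O@[OX/.X/OX/..] terminal -1; root [../.X/OX/..] d5

O winning at [../.X/OX/..]: False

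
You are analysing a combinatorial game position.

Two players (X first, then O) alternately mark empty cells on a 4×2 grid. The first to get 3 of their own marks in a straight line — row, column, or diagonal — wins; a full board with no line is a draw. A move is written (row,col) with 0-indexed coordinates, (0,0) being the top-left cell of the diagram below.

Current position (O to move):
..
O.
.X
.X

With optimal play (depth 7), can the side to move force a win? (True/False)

O winning at [../O./.X/.X]: False

[../O./.X/.X] O move#1: (0,0):-1/O./O./.X/.X, (0,1):-1/.O/O./.X/.X, (1,1):+0/../OO/.X/.X*, (2,0):-1/../O./OX/.X, (3,0):-1/../O./.X/OX
[../OO/.X/.X] X move#2: (0,0):+0/X./OO/.X/.X*, (0,1):-1/.X/OO/.X/.X, (2,0):+0/../OO/XX/.X, (3,0):+0/../OO/.X/XX
[X./OO/.X/.X] O move#3: (0,1):+0/XO/OO/.X/.X*, (2,0):+0/X./OO/OX/.X, (3,0):+0/X./OO/.X/OX
[XO/OO/.X/.X] X move#4: (2,0):+0/XO/OO/XX/.X*, (3,0):+0/XO/OO/.X/XX
[XO/OO/XX/.X] O move#5: (3,0):+0/XO/OO/XX/OX*
[XO/OO/XX/OX] end (terminal +0, X#6); searched ../O./.X/.X to 7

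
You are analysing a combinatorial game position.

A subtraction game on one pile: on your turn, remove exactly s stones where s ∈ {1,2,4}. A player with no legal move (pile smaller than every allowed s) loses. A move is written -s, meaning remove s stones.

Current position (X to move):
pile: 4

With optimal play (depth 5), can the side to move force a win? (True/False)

p1 X@[4]: -1[3]+1* -2[2]-1 -4[0]+1
p2 O@[3]: -1[2]-1* -2[1]-1
p3 X@[2]: -1[1]-1 -2[0]+1*
p4 O@[0] terminal -1; root [4] d5

X winning at [4]: True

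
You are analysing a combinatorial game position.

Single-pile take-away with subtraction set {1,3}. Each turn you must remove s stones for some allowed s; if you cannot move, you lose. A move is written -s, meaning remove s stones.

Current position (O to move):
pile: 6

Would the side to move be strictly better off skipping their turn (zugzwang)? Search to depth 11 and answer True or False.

[6] O move#1: -1:-1/5*, -3:-1/3
[5] X move#2: -1:+1/4*, -3:+1/2
[4] O move#3: -1:-1/3*, -3:-1/1
[3] X move#4: -1:+1/2*, -3:+1/0
[2] O move#5: -1:-1/1*
[1] X move#6: -1:+1/0*
[0] end (terminal -1, O#7); searched 6 to 11
if O skipped the turn, X would face:
~ [6] X move#1: -1:-1/5*, -3:-1/3
~ [5] O move#2: -1:+1/4*, -3:+1/2
~ [4] X move#3: -1:-1/3*, -3:-1/1
~ [3] O move#4: -1:+1/2*, -3:+1/0
~ [2] X move#5: -1:-1/1*
~ [1] O move#6: -1:+1/0*
~ [0] end (terminal -1, X#7); searched 6 to 11
compare (O): move=-1 vs pass=+1

zugzwang(6, O) = True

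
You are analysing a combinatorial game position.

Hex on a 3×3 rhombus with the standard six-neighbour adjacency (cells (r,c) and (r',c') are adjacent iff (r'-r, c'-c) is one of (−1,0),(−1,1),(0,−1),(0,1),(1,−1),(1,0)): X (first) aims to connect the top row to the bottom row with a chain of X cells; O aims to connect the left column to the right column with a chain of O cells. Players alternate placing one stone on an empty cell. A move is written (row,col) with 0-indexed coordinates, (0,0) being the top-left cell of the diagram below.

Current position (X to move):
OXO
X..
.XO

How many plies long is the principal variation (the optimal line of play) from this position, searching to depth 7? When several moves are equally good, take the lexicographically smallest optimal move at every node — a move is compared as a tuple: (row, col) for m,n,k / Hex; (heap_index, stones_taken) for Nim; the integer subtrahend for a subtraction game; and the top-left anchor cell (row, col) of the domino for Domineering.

ply 1, X at OXO/X../.XO | (1,1)=+1→OXO/XX./.XO*; (1,2)=+1→OXO/X.X/.XO; (2,0)=+1→OXO/X../XXO
ply 2: OXO/XX./.XO is terminal -1 (O); from OXO/X../.XO depth 7

PV length from [OXO/X../.XO]: 1 ply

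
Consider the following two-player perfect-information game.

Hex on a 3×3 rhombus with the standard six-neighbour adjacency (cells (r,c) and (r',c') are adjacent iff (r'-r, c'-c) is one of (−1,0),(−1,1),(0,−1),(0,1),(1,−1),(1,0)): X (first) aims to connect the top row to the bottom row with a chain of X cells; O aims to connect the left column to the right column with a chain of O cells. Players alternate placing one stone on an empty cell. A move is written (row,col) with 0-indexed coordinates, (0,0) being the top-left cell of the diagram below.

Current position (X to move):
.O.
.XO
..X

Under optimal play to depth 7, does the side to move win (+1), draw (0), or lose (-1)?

value(.O./.XO/..X, X) = +1

[.O./.XO/..X] X move#1: (0,0):+1/XO./.XO/..X*, (0,2):+1/.OX/.XO/..X, (1,0):+1/.O./XXO/..X, (2,0):-1/.O./.XO/X.X, (2,1):-1/.O./.XO/.XX
[XO./.XO/..X] O move#2: (0,2):-1/XOO/.XO/..X*, (1,0):-1/XO./OXO/..X, (2,0):-1/XO./.XO/O.X, (2,1):-1/XO./.XO/.OX
[XOO/.XO/..X] X move#3: (1,0):+1/XOO/XXO/..X*, (2,0):-1/XOO/.XO/X.X, (2,1):-1/XOO/.XO/.XX
[XOO/XXO/..X] O move#4: (2,0):-1/XOO/XXO/O.X*, (2,1):-1/XOO/XXO/.OX
[XOO/XXO/O.X] X move#5: (2,1):+1/XOO/XXO/OXX*
[XOO/XXO/OXX] end (terminal -1, O#6); searched .O./.XO/..X to 7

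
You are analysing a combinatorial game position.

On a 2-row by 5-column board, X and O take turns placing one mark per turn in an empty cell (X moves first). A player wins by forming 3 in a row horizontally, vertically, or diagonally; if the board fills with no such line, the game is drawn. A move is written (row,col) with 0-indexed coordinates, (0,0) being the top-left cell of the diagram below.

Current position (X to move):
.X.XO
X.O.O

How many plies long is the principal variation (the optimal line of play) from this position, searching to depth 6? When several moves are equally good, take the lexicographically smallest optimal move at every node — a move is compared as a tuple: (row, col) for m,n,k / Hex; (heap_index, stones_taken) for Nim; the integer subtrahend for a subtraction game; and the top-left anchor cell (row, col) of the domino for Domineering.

PV length from [.X.XO/X.O.O]: 1 ply

p1 X@[.X.XO/X.O.O]: (0,0)[XX.XO/X.O.O]-1 (0,2)[.XXXO/X.O.O]+1* (1,1)[.X.XO/XXO.O]-1 (1,3)[.X.XO/X.OXO]+0
p2 O@[.XXXO/X.O.O] terminal -1; root [.X.XO/X.O.O] d6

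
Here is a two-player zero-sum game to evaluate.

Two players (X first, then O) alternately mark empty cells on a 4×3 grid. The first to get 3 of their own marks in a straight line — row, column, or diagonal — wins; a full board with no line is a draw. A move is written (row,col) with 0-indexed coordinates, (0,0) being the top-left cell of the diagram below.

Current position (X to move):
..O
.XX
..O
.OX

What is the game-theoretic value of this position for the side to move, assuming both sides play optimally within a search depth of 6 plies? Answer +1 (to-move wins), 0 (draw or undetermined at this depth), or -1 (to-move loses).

p1 X@[..O/.XX/..O/.OX]: (0,0)[X.O/.XX/..O/.OX]+1* (0,1)[.XO/.XX/..O/.OX]+1 (1,0)[..O/XXX/..O/.OX]+1 (2,0)[..O/.XX/X.O/.OX]+1 (2,1)[..O/.XX/.XO/.OX]+1 (3,0)[..O/.XX/..O/XOX]+1
p2 O@[X.O/.XX/..O/.OX]: (0,1)[XOO/.XX/..O/.OX]-1* (1,0)[X.O/OXX/..O/.OX]-1 (2,0)[X.O/.XX/O.O/.OX]-1 (2,1)[X.O/.XX/.OO/.OX]-1 (3,0)[X.O/.XX/..O/OOX]-1
p3 X@[XOO/.XX/..O/.OX]: (1,0)[XOO/XXX/..O/.OX]+1* (2,0)[XOO/.XX/X.O/.OX]+0 (2,1)[XOO/.XX/.XO/.OX]+1 (3,0)[XOO/.XX/..O/XOX]+1
p4 O@[XOO/XXX/..O/.OX] terminal -1; root [..O/.XX/..O/.OX] d6

value(..O/.XX/..O/.OX, X) = +1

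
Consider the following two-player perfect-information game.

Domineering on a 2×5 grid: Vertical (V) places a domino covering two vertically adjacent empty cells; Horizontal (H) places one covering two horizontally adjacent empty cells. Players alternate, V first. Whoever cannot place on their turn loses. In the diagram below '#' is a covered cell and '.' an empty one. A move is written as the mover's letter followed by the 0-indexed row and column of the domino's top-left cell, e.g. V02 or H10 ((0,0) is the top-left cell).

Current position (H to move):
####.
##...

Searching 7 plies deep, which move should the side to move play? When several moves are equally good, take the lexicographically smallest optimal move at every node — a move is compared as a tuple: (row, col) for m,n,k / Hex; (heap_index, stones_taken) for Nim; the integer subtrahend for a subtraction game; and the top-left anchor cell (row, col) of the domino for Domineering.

[####./##...] H move#1: H12:-1/####./####., H13:+1/####./##.##*
[####./##.##] end (terminal -1, V#2); searched ####./##... to 7

H's best at [####./##...]: H13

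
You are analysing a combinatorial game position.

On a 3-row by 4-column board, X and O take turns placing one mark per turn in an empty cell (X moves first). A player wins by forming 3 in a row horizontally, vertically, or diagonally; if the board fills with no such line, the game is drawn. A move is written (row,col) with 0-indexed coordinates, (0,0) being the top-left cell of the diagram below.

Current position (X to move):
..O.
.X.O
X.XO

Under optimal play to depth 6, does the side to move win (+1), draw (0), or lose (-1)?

value(..O./.X.O/X.XO, X) = +1

p1 X@[..O./.X.O/X.XO]: (0,0)[X.O./.X.O/X.XO]+1* (0,1)[.XO./.X.O/X.XO]-1 (0,3)[..OX/.X.O/X.XO]+1 (1,0)[..O./XX.O/X.XO]-1 (1,2)[..O./.XXO/X.XO]-1 (2,1)[..O./.X.O/XXXO]+1
p2 O@[X.O./.X.O/X.XO] terminal -1; root [..O./.X.O/X.XO] d6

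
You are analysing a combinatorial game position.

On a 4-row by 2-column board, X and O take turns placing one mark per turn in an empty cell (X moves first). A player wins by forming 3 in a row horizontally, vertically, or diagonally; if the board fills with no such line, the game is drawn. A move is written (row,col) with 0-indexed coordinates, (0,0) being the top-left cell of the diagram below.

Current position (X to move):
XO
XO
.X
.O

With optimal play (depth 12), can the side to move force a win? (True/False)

X winning at [XO/XO/.X/.O]: True

p1 X@[XO/XO/.X/.O]: (2,0)[XO/XO/XX/.O]+1* (3,0)[XO/XO/.X/XO]+0
p2 O@[XO/XO/XX/.O] terminal -1; root [XO/XO/.X/.O] d12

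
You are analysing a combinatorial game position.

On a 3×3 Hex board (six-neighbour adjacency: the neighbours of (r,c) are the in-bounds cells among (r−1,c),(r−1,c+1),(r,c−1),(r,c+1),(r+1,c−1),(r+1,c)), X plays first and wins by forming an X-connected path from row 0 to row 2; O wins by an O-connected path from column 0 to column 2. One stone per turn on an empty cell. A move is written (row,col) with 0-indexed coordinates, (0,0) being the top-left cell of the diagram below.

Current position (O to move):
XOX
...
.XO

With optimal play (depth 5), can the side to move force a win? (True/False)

O winning at [XOX/.../.XO]: False

ply 1, O at XOX/.../.XO | (1,0)=-1→XOX/O../.XO*; (1,1)=-1→XOX/.O./.XO; (1,2)=-1→XOX/..O/.XO; (2,0)=-1→XOX/.../OXO
ply 2, X at XOX/O../.XO | (1,1)=+1→XOX/OX./.XO*; (1,2)=+1→XOX/O.X/.XO; (2,0)=+1→XOX/O../XXO
ply 3: XOX/OX./.XO is terminal -1 (O); from XOX/.../.XO depth 5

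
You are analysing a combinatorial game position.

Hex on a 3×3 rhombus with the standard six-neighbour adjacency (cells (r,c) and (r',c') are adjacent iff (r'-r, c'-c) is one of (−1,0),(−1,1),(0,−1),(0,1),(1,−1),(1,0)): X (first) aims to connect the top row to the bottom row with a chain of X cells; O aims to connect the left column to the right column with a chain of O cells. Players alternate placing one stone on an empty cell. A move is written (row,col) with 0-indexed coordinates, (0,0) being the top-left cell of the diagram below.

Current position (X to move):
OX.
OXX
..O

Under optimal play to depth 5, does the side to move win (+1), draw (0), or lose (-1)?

value(OX./OXX/..O, X) = +1

ply 1, X at OX./OXX/..O | (0,2)=+1→OXX/OXX/..O*; (2,0)=+1→OX./OXX/X.O; (2,1)=+1→OX./OXX/.XO
ply 2, O at OXX/OXX/..O | (2,0)=-1→OXX/OXX/O.O*; (2,1)=-1→OXX/OXX/.OO
ply 3, X at OXX/OXX/O.O | (2,1)=+1→OXX/OXX/OXO*
ply 4: OXX/OXX/OXO is terminal -1 (O); from OX./OXX/..O depth 5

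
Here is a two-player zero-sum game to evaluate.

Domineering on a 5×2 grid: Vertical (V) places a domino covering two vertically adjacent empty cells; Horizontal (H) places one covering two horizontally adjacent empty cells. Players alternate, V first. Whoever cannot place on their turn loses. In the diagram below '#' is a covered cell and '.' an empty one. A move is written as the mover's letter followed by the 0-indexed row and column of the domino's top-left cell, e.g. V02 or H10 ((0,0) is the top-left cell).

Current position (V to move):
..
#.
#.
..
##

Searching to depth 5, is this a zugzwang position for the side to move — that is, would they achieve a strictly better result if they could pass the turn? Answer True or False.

zugzwang(../#./#./../##, V) = True

[../#./#./../##] V move#1: V01:-1/.#/##/#./../##*, V11:-1/../##/##/../##, V21:-1/../#./##/.#/##
[.#/##/#./../##] H move#2: H30:+1/.#/##/#./##/##*
[.#/##/#./##/##] end (terminal -1, V#3); searched ../#./#./../## to 5
pass branch (H moves first from the same position):
  | [../#./#./../##] H move#1: H00:-1/##/#./#./../##*, H30:-1/../#./#./##/##
  | [##/#./#./../##] V move#2: V11:-1/##/##/##/../##, V21:+1/##/#./##/.#/##*
  | [##/#./##/.#/##] end (terminal -1, H#3); searched ../#./#./../## to 5
V moving scores -1; V passing scores +1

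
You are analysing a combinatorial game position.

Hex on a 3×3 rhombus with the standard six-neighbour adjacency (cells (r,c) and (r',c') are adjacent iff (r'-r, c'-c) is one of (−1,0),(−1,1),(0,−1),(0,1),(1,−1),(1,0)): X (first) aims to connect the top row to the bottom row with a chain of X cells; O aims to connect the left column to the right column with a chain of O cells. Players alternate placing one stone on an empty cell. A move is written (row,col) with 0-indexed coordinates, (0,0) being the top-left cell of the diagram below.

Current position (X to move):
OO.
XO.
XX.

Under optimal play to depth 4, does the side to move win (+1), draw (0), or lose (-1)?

value(OO./XO./XX., X) = -1

p1 X@[OO./XO./XX.]: (0,2)[OOX/XO./XX.]-1* (1,2)[OO./XOX/XX.]-1 (2,2)[OO./XO./XXX]-1
p2 O@[OOX/XO./XX.]: (1,2)[OOX/XOO/XX.]+1* (2,2)[OOX/XO./XXO]-1
p3 X@[OOX/XOO/XX.] terminal -1; root [OO./XO./XX.] d4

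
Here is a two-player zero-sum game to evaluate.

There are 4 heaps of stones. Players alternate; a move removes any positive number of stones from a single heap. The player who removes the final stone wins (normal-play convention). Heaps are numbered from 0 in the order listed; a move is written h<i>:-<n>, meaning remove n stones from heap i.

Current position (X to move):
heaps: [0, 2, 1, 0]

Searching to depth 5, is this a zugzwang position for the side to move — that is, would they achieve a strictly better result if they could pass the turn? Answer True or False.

ply 1, X at (0,2,1,0) | h1:-1=+1→(0,1,1,0)*; h1:-2=-1→(0,0,1,0); h2:-1=-1→(0,2,0,0)
ply 2, O at (0,1,1,0) | h1:-1=-1→(0,0,1,0)*; h2:-1=-1→(0,1,0,0)
ply 3, X at (0,0,1,0) | h2:-1=+1→(0,0,0,0)*
ply 4: (0,0,0,0) is terminal -1 (O); from (0,2,1,0) depth 5
pass branch (O moves first from the same position):
  | ply 1, O at (0,2,1,0) | h1:-1=+1→(0,1,1,0)*; h1:-2=-1→(0,0,1,0); h2:-1=-1→(0,2,0,0)
  | ply 2, X at (0,1,1,0) | h1:-1=-1→(0,0,1,0)*; h2:-1=-1→(0,1,0,0)
  | ply 3, O at (0,0,1,0) | h2:-1=+1→(0,0,0,0)*
  | ply 4: (0,0,0,0) is terminal -1 (X); from (0,2,1,0) depth 5
X moving scores +1; X passing scores -1

zugzwang((0,2,1,0), X) = False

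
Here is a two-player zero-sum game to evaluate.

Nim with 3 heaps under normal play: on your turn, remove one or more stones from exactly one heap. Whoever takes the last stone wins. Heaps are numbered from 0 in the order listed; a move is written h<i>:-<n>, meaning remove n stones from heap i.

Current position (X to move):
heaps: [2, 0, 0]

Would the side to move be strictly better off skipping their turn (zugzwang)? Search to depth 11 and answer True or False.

zugzwang((2,0,0), X) = False

[(2,0,0)] X move#1: h0:-1:-1/(1,0,0), h0:-2:+1/(0,0,0)*
[(0,0,0)] end (terminal -1, O#2); searched (2,0,0) to 11
suppose X passes — search the same position with O to move:
pass> [(2,0,0)] O move#1: h0:-1:-1/(1,0,0), h0:-2:+1/(0,0,0)*
pass> [(0,0,0)] end (terminal -1, X#2); searched (2,0,0) to 11
for X: play +1, pass -1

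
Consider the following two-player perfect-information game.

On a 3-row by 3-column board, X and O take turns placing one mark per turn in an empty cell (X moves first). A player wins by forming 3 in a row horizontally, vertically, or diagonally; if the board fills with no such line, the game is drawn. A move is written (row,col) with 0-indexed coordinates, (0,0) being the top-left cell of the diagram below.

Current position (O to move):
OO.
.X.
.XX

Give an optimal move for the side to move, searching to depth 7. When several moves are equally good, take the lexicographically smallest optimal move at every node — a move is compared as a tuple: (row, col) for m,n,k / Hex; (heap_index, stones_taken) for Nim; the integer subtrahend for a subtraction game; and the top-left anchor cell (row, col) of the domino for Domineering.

ply 1, O at OO./.X./.XX | (0,2)=+1→OOO/.X./.XX*; (1,0)=-1→OO./OX./.XX; (1,2)=-1→OO./.XO/.XX; (2,0)=+1→OO./.X./OXX
ply 2: OOO/.X./.XX is terminal -1 (X); from OO./.X./.XX depth 7

O's best at [OO./.X./.XX]: (0,2)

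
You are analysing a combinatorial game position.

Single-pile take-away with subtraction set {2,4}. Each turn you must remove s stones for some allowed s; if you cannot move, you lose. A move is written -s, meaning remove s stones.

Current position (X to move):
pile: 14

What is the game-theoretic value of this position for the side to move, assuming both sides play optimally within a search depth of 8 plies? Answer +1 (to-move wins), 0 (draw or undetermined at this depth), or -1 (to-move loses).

value(14, X) = +1

ply 1, X at 14 | -2=+1→12*; -4=-1→10
ply 2, O at 12 | -2=-1→10*; -4=-1→8
ply 3, X at 10 | -2=-1→8; -4=+1→6*
ply 4, O at 6 | -2=-1→4*; -4=-1→2
ply 5, X at 4 | -2=-1→2; -4=+1→0*
ply 6: 0 is terminal -1 (O); from 14 depth 8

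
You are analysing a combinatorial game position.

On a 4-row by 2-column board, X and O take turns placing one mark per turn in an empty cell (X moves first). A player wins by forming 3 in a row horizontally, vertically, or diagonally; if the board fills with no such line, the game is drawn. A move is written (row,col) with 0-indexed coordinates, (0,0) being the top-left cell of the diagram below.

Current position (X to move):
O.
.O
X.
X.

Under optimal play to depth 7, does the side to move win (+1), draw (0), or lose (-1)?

[O./.O/X./X.] X move#1: (0,1):+0/OX/.O/X./X., (1,0):+1/O./XO/X./X.*, (2,1):+0/O./.O/XX/X., (3,1):+0/O./.O/X./XX
[O./XO/X./X.] end (terminal -1, O#2); searched O./.O/X./X. to 7

value(O./.O/X./X., X) = +1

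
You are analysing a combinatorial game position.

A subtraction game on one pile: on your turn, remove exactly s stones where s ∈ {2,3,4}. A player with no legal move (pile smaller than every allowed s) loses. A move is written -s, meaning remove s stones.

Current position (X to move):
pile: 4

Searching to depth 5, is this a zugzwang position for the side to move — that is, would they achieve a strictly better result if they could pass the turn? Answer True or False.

ply 1, X at 4 | -2=-1→2; -3=+1→1*; -4=+1→0
ply 2: 1 is terminal -1 (O); from 4 depth 5
suppose X passes — search the same position with O to move:
pass> ply 1, O at 4 | -2=-1→2; -3=+1→1*; -4=+1→0
pass> ply 2: 1 is terminal -1 (X); from 4 depth 5
for X: play +1, pass -1

zugzwang(4, X) = False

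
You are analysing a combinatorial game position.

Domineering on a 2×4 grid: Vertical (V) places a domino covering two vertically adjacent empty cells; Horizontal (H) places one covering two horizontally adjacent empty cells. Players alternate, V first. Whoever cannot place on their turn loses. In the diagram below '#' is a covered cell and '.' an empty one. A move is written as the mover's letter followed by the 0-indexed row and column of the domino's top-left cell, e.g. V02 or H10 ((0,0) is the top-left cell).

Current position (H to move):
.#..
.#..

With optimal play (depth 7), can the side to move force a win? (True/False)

[.#../.#..] H move#1: H02:+1/.###/.#..*, H12:+1/.#../.###
[.###/.#..] V move#2: V00:-1/####/##..*
[####/##..] H move#3: H12:+1/####/####*
[####/####] end (terminal -1, V#4); searched .#../.#.. to 7

H winning at [.#../.#..]: True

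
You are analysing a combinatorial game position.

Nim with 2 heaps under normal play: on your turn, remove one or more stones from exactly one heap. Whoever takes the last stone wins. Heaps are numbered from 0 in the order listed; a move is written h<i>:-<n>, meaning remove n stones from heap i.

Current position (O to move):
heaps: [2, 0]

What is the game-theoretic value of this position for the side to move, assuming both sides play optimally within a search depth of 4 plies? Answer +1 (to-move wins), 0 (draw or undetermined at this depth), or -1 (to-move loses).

value((2,0), O) = +1

[(2,0)] O move#1: h0:-1:-1/(1,0), h0:-2:+1/(0,0)*
[(0,0)] end (terminal -1, X#2); searched (2,0) to 4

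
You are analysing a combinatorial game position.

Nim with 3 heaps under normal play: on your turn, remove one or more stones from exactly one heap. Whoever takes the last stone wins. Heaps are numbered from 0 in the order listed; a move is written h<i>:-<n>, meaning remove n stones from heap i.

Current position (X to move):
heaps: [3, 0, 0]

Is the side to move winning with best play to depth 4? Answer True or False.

X winning at [(3,0,0)]: True

ply 1, X at (3,0,0) | h0:-1=-1→(2,0,0); h0:-2=-1→(1,0,0); h0:-3=+1→(0,0,0)*
ply 2: (0,0,0) is terminal -1 (O); from (3,0,0) depth 4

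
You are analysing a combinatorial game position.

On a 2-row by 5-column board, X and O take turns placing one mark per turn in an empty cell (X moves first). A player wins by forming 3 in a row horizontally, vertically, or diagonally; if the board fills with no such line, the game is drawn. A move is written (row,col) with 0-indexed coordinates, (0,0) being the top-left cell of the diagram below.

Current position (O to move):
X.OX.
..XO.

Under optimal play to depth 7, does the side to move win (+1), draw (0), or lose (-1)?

p1 O@[X.OX./..XO.]: (0,1)[XOOX./..XO.]+0* (0,4)[X.OXO/..XO.]+0 (1,0)[X.OX./O.XO.]+0 (1,1)[X.OX./.OXO.]+0 (1,4)[X.OX./..XOO]+0
p2 X@[XOOX./..XO.]: (0,4)[XOOXX/..XO.]+0* (1,0)[XOOX./X.XO.]+0 (1,1)[XOOX./.XXO.]+0 (1,4)[XOOX./..XOX]+0
p3 O@[XOOXX/..XO.]: (1,0)[XOOXX/O.XO.]+0* (1,1)[XOOXX/.OXO.]+0 (1,4)[XOOXX/..XOO]+0
p4 X@[XOOXX/O.XO.]: (1,1)[XOOXX/OXXO.]+0* (1,4)[XOOXX/O.XOX]+0
p5 O@[XOOXX/OXXO.]: (1,4)[XOOXX/OXXOO]+0*
p6 X@[XOOXX/OXXOO] terminal +0; root [X.OX./..XO.] d7

value(X.OX./..XO., O) = 0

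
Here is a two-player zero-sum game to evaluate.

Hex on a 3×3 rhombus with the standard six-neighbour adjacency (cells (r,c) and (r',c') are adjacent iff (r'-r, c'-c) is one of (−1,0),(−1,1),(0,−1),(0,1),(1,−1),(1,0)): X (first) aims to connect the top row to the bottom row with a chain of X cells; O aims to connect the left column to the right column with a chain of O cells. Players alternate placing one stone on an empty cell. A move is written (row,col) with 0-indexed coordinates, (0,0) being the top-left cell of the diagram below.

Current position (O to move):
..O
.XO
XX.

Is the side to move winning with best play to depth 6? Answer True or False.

[..O/.XO/XX.] O move#1: (0,0):-1/O.O/.XO/XX., (0,1):+1/.OO/.XO/XX.*, (1,0):-1/..O/OXO/XX., (2,2):-1/..O/.XO/XXO
[.OO/.XO/XX.] X move#2: (0,0):-1/XOO/.XO/XX.*, (1,0):-1/.OO/XXO/XX., (2,2):-1/.OO/.XO/XXX
[XOO/.XO/XX.] O move#3: (1,0):+1/XOO/OXO/XX.*, (2,2):-1/XOO/.XO/XXO
[XOO/OXO/XX.] end (terminal -1, X#4); searched ..O/.XO/XX. to 6

O winning at [..O/.XO/XX.]: True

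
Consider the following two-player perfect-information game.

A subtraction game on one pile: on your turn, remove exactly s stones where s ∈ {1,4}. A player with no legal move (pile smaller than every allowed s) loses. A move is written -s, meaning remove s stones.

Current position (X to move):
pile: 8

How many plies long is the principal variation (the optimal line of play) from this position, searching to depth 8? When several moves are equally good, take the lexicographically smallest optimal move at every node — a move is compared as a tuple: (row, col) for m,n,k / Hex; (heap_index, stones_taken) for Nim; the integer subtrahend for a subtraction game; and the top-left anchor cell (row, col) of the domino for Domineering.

p1 X@[8]: -1[7]+1* -4[4]-1
p2 O@[7]: -1[6]-1* -4[3]-1
p3 X@[6]: -1[5]+1* -4[2]+1
p4 O@[5]: -1[4]-1* -4[1]-1
p5 X@[4]: -1[3]-1 -4[0]+1*
p6 O@[0] terminal -1; root [8] d8

PV length from [8]: 5 plies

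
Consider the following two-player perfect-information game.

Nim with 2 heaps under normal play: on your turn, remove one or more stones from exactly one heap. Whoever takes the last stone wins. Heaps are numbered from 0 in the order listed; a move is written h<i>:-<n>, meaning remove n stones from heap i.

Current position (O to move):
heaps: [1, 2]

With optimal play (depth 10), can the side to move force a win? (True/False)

p1 O@[(1,2)]: h0:-1[(0,2)]-1 h1:-1[(1,1)]+1* h1:-2[(1,0)]-1
p2 X@[(1,1)]: h0:-1[(0,1)]-1* h1:-1[(1,0)]-1
p3 O@[(0,1)]: h1:-1[(0,0)]+1*
p4 X@[(0,0)] terminal -1; root [(1,2)] d10

O winning at [(1,2)]: True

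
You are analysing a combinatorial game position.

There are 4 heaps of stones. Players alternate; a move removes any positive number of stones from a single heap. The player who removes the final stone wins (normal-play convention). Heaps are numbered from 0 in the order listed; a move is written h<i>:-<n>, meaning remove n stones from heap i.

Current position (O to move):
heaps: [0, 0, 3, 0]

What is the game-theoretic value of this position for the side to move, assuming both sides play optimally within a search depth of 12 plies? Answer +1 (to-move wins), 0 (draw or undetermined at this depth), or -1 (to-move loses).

ply 1, O at (0,0,3,0) | h2:-1=-1→(0,0,2,0); h2:-2=-1→(0,0,1,0); h2:-3=+1→(0,0,0,0)*
ply 2: (0,0,0,0) is terminal -1 (X); from (0,0,3,0) depth 12

value((0,0,3,0), O) = +1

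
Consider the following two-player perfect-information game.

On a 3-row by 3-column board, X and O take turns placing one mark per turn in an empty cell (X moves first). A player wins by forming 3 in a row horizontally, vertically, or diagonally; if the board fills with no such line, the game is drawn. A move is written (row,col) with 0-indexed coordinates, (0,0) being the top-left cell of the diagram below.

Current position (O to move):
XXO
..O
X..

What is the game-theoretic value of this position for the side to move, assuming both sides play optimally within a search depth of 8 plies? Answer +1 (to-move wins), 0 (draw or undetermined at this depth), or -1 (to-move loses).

value(XXO/..O/X.., O) = +1

ply 1, O at XXO/..O/X.. | (1,0)=+1→XXO/O.O/X..*; (1,1)=-1→XXO/.OO/X..; (2,1)=-1→XXO/..O/XO.; (2,2)=+1→XXO/..O/X.O
ply 2, X at XXO/O.O/X.. | (1,1)=-1→XXO/OXO/X..*; (2,1)=-1→XXO/O.O/XX.; (2,2)=-1→XXO/O.O/X.X
ply 3, O at XXO/OXO/X.. | (2,1)=-1→XXO/OXO/XO.; (2,2)=+1→XXO/OXO/X.O*
ply 4: XXO/OXO/X.O is terminal -1 (X); from XXO/..O/X.. depth 8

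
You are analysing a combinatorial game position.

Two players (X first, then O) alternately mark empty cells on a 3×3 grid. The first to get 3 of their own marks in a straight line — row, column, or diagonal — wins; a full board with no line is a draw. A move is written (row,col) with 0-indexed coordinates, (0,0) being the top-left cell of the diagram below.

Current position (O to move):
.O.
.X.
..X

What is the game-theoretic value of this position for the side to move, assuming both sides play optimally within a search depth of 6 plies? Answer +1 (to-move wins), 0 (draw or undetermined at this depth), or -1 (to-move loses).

value(.O./.X./..X, O) = -1

p1 O@[.O./.X./..X]: (0,0)[OO./.X./..X]-1* (0,2)[.OO/.X./..X]-1 (1,0)[.O./OX./..X]-1 (1,2)[.O./.XO/..X]-1 (2,0)[.O./.X./O.X]-1 (2,1)[.O./.X./.OX]-1
p2 X@[OO./.X./..X]: (0,2)[OOX/.X./..X]+1* (1,0)[OO./XX./..X]-1 (1,2)[OO./.XX/..X]-1 (2,0)[OO./.X./X.X]-1 (2,1)[OO./.X./.XX]-1
p3 O@[OOX/.X./..X]: (1,0)[OOX/OX./..X]-1* (1,2)[OOX/.XO/..X]-1 (2,0)[OOX/.X./O.X]-1 (2,1)[OOX/.X./.OX]-1
p4 X@[OOX/OX./..X]: (1,2)[OOX/OXX/..X]+1* (2,0)[OOX/OX./X.X]+1 (2,1)[OOX/OX./.XX]-1
p5 O@[OOX/OXX/..X] terminal -1; root [.O./.X./..X] d6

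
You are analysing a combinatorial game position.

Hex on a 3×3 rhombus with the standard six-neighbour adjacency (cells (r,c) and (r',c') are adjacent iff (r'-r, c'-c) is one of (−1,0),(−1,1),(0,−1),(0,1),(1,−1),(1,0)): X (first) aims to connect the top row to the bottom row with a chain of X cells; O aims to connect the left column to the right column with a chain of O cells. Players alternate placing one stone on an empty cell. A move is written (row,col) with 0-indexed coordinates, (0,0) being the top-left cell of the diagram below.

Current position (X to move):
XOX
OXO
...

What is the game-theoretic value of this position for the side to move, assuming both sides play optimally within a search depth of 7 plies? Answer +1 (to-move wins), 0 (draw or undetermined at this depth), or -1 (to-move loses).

value(XOX/OXO/..., X) = +1

[XOX/OXO/...] X move#1: (2,0):+1/XOX/OXO/X..*, (2,1):+1/XOX/OXO/.X., (2,2):+1/XOX/OXO/..X
[XOX/OXO/X..] end (terminal -1, O#2); searched XOX/OXO/... to 7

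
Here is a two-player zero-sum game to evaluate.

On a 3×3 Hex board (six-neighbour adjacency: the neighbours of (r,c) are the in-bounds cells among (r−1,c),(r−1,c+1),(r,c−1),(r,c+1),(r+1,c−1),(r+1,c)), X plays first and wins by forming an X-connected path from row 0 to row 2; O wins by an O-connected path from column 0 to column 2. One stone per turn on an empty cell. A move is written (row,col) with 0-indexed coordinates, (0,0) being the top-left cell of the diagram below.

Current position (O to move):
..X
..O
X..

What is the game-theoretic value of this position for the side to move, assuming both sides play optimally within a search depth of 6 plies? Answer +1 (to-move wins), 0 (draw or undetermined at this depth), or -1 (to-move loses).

value(..X/..O/X.., O) = -1

p1 O@[..X/..O/X..]: (0,0)[O.X/..O/X..]-1* (0,1)[.OX/..O/X..]-1 (1,0)[..X/O.O/X..]-1 (1,1)[..X/.OO/X..]-1 (2,1)[..X/..O/XO.]-1 (2,2)[..X/..O/X.O]-1
p2 X@[O.X/..O/X..]: (0,1)[OXX/..O/X..]+1* (1,0)[O.X/X.O/X..]+1 (1,1)[O.X/.XO/X..]+1 (2,1)[O.X/..O/XX.]-1 (2,2)[O.X/..O/X.X]-1
p3 O@[OXX/..O/X..]: (1,0)[OXX/O.O/X..]-1* (1,1)[OXX/.OO/X..]-1 (2,1)[OXX/..O/XO.]-1 (2,2)[OXX/..O/X.O]-1
p4 X@[OXX/O.O/X..]: (1,1)[OXX/OXO/X..]+1* (2,1)[OXX/O.O/XX.]-1 (2,2)[OXX/O.O/X.X]-1
p5 O@[OXX/OXO/X..] terminal -1; root [..X/..O/X..] d6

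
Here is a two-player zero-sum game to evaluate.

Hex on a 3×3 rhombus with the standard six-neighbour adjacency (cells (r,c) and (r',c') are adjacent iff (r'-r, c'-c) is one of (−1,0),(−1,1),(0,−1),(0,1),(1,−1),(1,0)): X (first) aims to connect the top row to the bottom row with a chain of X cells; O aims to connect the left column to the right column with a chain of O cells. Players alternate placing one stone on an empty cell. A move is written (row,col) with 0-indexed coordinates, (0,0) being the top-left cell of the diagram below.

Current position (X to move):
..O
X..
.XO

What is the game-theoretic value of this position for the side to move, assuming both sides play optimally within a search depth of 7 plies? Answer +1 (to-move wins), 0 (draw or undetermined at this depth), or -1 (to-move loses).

value(..O/X../.XO, X) = +1

[..O/X../.XO] X move#1: (0,0):+1/X.O/X../.XO*, (0,1):+1/.XO/X../.XO, (1,1):+1/..O/XX./.XO, (1,2):+1/..O/X.X/.XO, (2,0):+1/..O/X../XXO
[X.O/X../.XO] O move#2: (0,1):-1/XOO/X../.XO*, (1,1):-1/X.O/XO./.XO, (1,2):-1/X.O/X.O/.XO, (2,0):-1/X.O/X../OXO
[XOO/X../.XO] X move#3: (1,1):+1/XOO/XX./.XO*, (1,2):+1/XOO/X.X/.XO, (2,0):+1/XOO/X../XXO
[XOO/XX./.XO] end (terminal -1, O#4); searched ..O/X../.XO to 7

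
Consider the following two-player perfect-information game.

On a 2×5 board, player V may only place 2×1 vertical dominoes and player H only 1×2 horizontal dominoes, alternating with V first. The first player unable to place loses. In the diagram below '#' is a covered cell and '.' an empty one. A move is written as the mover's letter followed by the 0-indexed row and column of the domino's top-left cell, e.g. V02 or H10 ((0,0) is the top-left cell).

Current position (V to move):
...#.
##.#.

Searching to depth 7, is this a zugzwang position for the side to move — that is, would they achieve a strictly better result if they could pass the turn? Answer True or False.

zugzwang(...#./##.#., V) = False

ply 1, V at ...#./##.#. | V02=+1→..##./####.*; V04=-1→...##/##.##
ply 2, H at ..##./####. | H00=-1→####./####.*
ply 3, V at ####./####. | V04=+1→#####/#####*
ply 4: #####/##### is terminal -1 (H); from ...#./##.#. depth 7
if V skipped the turn, H would face:
~ ply 1, H at ...#./##.#. | H00=-1→##.#./##.#.*; H01=-1→.###./##.#.
~ ply 2, V at ##.#./##.#. | V02=+1→####./####.*; V04=+1→##.##/##.##
~ ply 3: ####./####. is terminal -1 (H); from ...#./##.#. depth 7
compare (V): move=+1 vs pass=+1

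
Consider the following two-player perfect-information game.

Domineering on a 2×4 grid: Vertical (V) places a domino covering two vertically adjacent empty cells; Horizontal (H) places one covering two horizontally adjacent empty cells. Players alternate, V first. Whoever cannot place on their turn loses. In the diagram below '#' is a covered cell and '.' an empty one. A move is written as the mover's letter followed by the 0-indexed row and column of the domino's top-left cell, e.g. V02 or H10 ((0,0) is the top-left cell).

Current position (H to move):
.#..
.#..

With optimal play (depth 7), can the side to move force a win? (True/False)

ply 1, H at .#../.#.. | H02=+1→.###/.#..*; H12=+1→.#../.###
ply 2, V at .###/.#.. | V00=-1→####/##..*
ply 3, H at ####/##.. | H12=+1→####/####*
ply 4: ####/#### is terminal -1 (V); from .#../.#.. depth 7

H winning at [.#../.#..]: True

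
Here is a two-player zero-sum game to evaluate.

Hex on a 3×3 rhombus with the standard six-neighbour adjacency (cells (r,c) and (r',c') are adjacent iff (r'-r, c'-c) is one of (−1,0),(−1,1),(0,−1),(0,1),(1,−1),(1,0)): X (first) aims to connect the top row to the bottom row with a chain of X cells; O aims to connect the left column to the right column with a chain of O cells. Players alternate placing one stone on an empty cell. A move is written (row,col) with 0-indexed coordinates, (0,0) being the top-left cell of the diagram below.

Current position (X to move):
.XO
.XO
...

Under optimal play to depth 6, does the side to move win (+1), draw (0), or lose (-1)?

ply 1, X at .XO/.XO/... | (0,0)=+1→XXO/.XO/...*; (1,0)=+1→.XO/XXO/...; (2,0)=+1→.XO/.XO/X..; (2,1)=+1→.XO/.XO/.X.; (2,2)=+1→.XO/.XO/..X
ply 2, O at XXO/.XO/... | (1,0)=-1→XXO/OXO/...*; (2,0)=-1→XXO/.XO/O..; (2,1)=-1→XXO/.XO/.O.; (2,2)=-1→XXO/.XO/..O
ply 3, X at XXO/OXO/... | (2,0)=+1→XXO/OXO/X..*; (2,1)=+1→XXO/OXO/.X.; (2,2)=+1→XXO/OXO/..X
ply 4: XXO/OXO/X.. is terminal -1 (O); from .XO/.XO/... depth 6

value(.XO/.XO/..., X) = +1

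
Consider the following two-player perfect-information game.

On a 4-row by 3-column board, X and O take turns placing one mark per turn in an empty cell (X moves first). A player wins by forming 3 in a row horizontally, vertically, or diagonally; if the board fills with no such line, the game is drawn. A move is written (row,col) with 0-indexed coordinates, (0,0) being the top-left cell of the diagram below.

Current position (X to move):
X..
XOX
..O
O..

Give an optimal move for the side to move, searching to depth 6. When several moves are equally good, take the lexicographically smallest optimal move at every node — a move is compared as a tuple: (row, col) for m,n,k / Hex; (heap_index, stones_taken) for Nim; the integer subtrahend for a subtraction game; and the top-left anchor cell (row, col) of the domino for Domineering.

X's best at [X../XOX/..O/O..]: (0,1)

p1 X@[X../XOX/..O/O..]: (0,1)[XX./XOX/..O/O..]+1* (0,2)[X.X/XOX/..O/O..]+1 (2,0)[X../XOX/X.O/O..]+1 (2,1)[X../XOX/.XO/O..]+1 (3,1)[X../XOX/..O/OX.]-1 (3,2)[X../XOX/..O/O.X]+1
p2 O@[XX./XOX/..O/O..]: (0,2)[XXO/XOX/..O/O..]-1* (2,0)[XX./XOX/O.O/O..]-1 (2,1)[XX./XOX/.OO/O..]-1 (3,1)[XX./XOX/..O/OO.]-1 (3,2)[XX./XOX/..O/O.O]-1
p3 X@[XXO/XOX/..O/O..]: (2,0)[XXO/XOX/X.O/O..]+1* (2,1)[XXO/XOX/.XO/O..]-1 (3,1)[XXO/XOX/..O/OX.]-1 (3,2)[XXO/XOX/..O/O.X]-1
p4 O@[XXO/XOX/X.O/O..] terminal -1; root [X../XOX/..O/O..] d6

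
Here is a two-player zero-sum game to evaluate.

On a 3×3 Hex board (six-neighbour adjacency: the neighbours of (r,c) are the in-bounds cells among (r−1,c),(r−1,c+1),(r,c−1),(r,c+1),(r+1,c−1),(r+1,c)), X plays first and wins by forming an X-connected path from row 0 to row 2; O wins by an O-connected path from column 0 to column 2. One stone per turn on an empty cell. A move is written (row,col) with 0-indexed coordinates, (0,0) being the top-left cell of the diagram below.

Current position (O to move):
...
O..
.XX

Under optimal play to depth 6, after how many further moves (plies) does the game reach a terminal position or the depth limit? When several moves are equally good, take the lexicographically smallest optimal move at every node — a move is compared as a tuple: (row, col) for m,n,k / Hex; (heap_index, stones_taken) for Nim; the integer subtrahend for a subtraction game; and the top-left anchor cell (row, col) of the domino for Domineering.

PV length from [.../O../.XX]: 3 plies

ply 1, O at .../O../.XX | (0,0)=-1→O../O../.XX; (0,1)=-1→.O./O../.XX; (0,2)=+1→..O/O../.XX*; (1,1)=+1→.../OO./.XX; (1,2)=-1→.../O.O/.XX; (2,0)=-1→.../O../OXX
ply 2, X at ..O/O../.XX | (0,0)=-1→X.O/O../.XX*; (0,1)=-1→.XO/O../.XX; (1,1)=-1→..O/OX./.XX; (1,2)=-1→..O/O.X/.XX; (2,0)=-1→..O/O../XXX
ply 3, O at X.O/O../.XX | (0,1)=+1→XOO/O../.XX*; (1,1)=+1→X.O/OO./.XX; (1,2)=+1→X.O/O.O/.XX; (2,0)=+1→X.O/O../OXX
ply 4: XOO/O../.XX is terminal -1 (X); from .../O../.XX depth 6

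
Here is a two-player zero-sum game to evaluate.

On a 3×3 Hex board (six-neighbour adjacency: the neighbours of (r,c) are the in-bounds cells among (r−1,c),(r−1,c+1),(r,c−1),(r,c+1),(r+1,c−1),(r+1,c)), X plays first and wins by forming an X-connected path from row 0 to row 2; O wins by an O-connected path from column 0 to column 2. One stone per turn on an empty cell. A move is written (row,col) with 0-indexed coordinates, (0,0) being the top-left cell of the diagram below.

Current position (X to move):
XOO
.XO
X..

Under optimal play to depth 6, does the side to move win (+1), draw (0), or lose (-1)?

value(XOO/.XO/X.., X) = +1

p1 X@[XOO/.XO/X..]: (1,0)[XOO/XXO/X..]+1* (2,1)[XOO/.XO/XX.]-1 (2,2)[XOO/.XO/X.X]-1
p2 O@[XOO/XXO/X..] terminal -1; root [XOO/.XO/X..] d6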